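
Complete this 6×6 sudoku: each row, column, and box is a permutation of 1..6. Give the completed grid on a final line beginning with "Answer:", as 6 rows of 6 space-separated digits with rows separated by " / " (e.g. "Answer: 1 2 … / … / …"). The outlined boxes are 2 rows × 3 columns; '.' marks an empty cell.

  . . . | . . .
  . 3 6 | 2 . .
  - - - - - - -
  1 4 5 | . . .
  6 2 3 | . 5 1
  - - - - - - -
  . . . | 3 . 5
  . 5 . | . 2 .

Step 1. [r2c6∈{4}] r2c6's peers cover all but 4, so r2c6=4.
Step 2. [r5c5∈{1,4,6}] in col 5, 4 fits only at r5c5. So r5c5=4.
Step 3. [r3c4∈{6}] r3c4 is down to just 6. So r3c4=6.
Step 4. [r1c2∈{1}] r1c2's peers cover all but 1. So r1c2=1.
Step 5. [r1c5∈{3,6}] in col 5, 6 fits only at r1c5 ⇒ r1c5=6.
Step 6. [r5c1∈{2}] only 2 remains possible at r5c1. So r5c1=2.
Step 7. [r6c4∈{1}] r6c4's peers cover all but 1, so r6c4=1.
Step 8. [r6c3∈{4}] r6c3 has the single candidate 4. So r6c3=4.
Step 9. [r3c6∈{2,3}] r3c6 is the only open cell in row 3 admitting 2. So r3c6=2.
Step 10. [r1c4∈{5}] nothing but 5 survives at r1c4. So r1c4=5.
Step 11. [r1c3∈{2}] r1c3's peers cover all but 2, so r1c3=2.
Step 12. [r5c2∈{6}] r5c2 is down to just 6. So r5c2=6.
Step 13. [r6c6∈{6}] r6c6 has the single candidate 6. So r6c6=6.
Step 14. [r2c5∈{1}] nothing but 1 survives at r2c5, so r2c5=1.
Step 15. [r1c6∈{3}] r1c6 has the single candidate 3. So r1c6=3.
Step 16. [r2c1∈{5}] r2c1 is down to just 5. So r2c1=5.
Step 17. [r5c3∈{1}] only 1 remains possible at r5c3, so r5c3=1.
Step 18. [r1c1∈{4}] r1c1 is down to just 4, so r1c1=4.
Step 19. [r6c1∈{3}] nothing but 3 survives at r6c1, so r6c1=3.
Step 20. [r4c4∈{4}] r4c4's peers cover all but 4. So r4c4=4.
Step 21. [r3c5∈{3}] r3c5's peers cover all but 3. So r3c5=3.

Answer: 4 1 2 5 6 3 / 5 3 6 2 1 4 / 1 4 5 6 3 2 / 6 2 3 4 5 1 / 2 6 1 3 4 5 / 3 5 4 1 2 6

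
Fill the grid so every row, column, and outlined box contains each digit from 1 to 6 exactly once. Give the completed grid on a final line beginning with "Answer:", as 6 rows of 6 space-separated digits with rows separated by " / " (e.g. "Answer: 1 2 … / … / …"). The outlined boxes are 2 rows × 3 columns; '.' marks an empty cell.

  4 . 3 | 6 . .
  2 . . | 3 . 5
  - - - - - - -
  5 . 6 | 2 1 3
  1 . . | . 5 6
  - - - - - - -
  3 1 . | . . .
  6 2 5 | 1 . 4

Step 1. [r5c6∈{2}] r5c6 has the single candidate 2. So r5c6=2.
Step 2. [r3c2∈{4}] r3c2 has the single candidate 4. So r3c2=4.
Step 3. [r2c3∈{1}] r2c3 is down to just 1 ⇒ r2c3=1.
Step 4. [r1c5∈{2}] nothing but 2 survives at r1c5, so r1c5=2.
Step 5. [r5c4∈{5}] nothing but 5 survives at r5c4. So r5c4=5.
Step 6. [r6c5∈{3}] only 3 remains possible at r6c5. So r6c5=3.
Step 7. [r1c2∈{5}] only 5 remains possible at r1c2, so r1c2=5.
Step 8. [r4c4∈{4}] only 4 remains possible at r4c4, so r4c4=4.
Step 9. [r4c2∈{3}] nothing but 3 survives at r4c2 ⇒ r4c2=3.
Step 10. [r2c5∈{4}] nothing but 4 survives at r2c5, so r2c5=4.
Step 11. [r5c5∈{6}] r5c5 has the single candidate 6, so r5c5=6.
Step 12. [r5c3∈{4}] r5c3 has the single candidate 4 ⇒ r5c3=4.
Step 13. [r1c6∈{1}] r1c6 has the single candidate 1 ⇒ r1c6=1.
Step 14. [r2c2∈{6}] r2c2 is down to just 6. So r2c2=6.
Step 15. [r4c3∈{2}] r4c3's peers cover all but 2, so r4c3=2.

Answer: 4 5 3 6 2 1 / 2 6 1 3 4 5 / 5 4 6 2 1 3 / 1 3 2 4 5 6 / 3 1 4 5 6 2 / 6 2 5 1 3 4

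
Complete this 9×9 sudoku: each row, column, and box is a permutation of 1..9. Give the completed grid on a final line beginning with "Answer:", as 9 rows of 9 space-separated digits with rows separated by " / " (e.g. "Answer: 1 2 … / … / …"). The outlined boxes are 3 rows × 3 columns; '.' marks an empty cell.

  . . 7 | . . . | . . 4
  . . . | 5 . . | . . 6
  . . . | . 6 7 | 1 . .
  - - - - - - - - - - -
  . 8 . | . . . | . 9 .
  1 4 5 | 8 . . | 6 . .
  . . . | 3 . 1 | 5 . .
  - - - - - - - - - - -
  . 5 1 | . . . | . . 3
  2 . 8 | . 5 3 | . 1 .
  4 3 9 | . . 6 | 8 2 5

Step 1. [r5c8∈{3,7}] r5c8 is the only open cell in row 5 admitting 3, so r5c8=3.
Step 2. [r4c4∈{2,4,6,7}] across col 4, 6 lands solely at r4c4 ⇒ r4c4=6.
Step 3. [r8c2∈{6,7}] in row 8, 6 fits only at r8c2 ⇒ r8c2=6.
Step 4. [r6c2∈{2,7,9}] col 2 places 7 nowhere but r6c2. So r6c2=7.
Step 5. [r6c1∈{6,9}] across box 4, 9 lands solely at r6c1. So r6c1=9.
Step 6. [r7c1∈{7}] only 7 remains possible at r7c1. So r7c1=7.
Step 7. [r4c1∈{3}] r4c1's peers cover all but 3 ⇒ r4c1=3.
Step 8. [r4c3∈{2}] only 2 remains possible at r4c3 ⇒ r4c3=2.
Step 9. [r2c1∈{8}] r2c1's peers cover all but 8. So r2c1=8.
Step 10. [r3c1∈{5}] nothing but 5 survives at r3c1 ⇒ r3c1=5.
Step 11. [r3c8∈{8}] r3c8 is down to just 8 ⇒ r3c8=8.
Step 12. [r6c8∈{4}] r6c8's peers cover all but 4 ⇒ r6c8=4.
Step 13. [r6c5∈{2}] r6c5's peers cover all but 2, so r6c5=2.
Step 14. [r4c7∈{7}] r4c7 has the single candidate 7, so r4c7=7.
Step 15. [r5c6∈{9}] nothing but 9 survives at r5c6. So r5c6=9.
Step 16. [r4c5∈{4}] r4c5's peers cover all but 4, so r4c5=4.
Step 17. [r8c9∈{7,9}] across col 9, 7 lands solely at r8c9. So r8c9=7.
Step 18. [r3c9∈{2,9}] col 9 places 9 nowhere but r3c9, so r3c9=9.
Step 19. [r3c2∈{2}] r3c2 is down to just 2. So r3c2=2.
Step 20. [r3c4∈{4}] r3c4's peers cover all but 4. So r3c4=4.
Step 21. [r2c6∈{2}] only 2 remains possible at r2c6, so r2c6=2.
Step 22. [r8c4∈{9}] r8c4 is down to just 9, so r8c4=9.
Step 23. [r1c4∈{1}] r1c4's peers cover all but 1 ⇒ r1c4=1.
Step 24. [r2c7∈{3}] r2c7 has the single candidate 3 ⇒ r2c7=3.
Step 25. [r7c5∈{8}] only 8 remains possible at r7c5 ⇒ r7c5=8.
Step 26. [r1c2∈{9}] only 9 remains possible at r1c2. So r1c2=9.
Step 27. [r9c4∈{7}] only 7 remains possible at r9c4 ⇒ r9c4=7.
Step 28. [r8c7∈{4}] r8c7's peers cover all but 4. So r8c7=4.
Step 29. [r1c1∈{6}] nothing but 6 survives at r1c1. So r1c1=6.
Step 30. [r5c5∈{7}] nothing but 7 survives at r5c5. So r5c5=7.
Step 31. [r1c5∈{3}] r1c5's peers cover all but 3, so r1c5=3.
Step 32. [r9c5∈{1}] r9c5 has the single candidate 1, so r9c5=1.
Step 33. [r4c9∈{1}] only 1 remains possible at r4c9, so r4c9=1.
Step 34. [r1c8∈{5}] r1c8 has the single candidate 5. So r1c8=5.
Step 35. [r7c8∈{6}] r7c8's peers cover all but 6, so r7c8=6.
Step 36. [r6c9∈{8}] nothing but 8 survives at r6c9, so r6c9=8.
Step 37. [r2c8∈{7}] r2c8's peers cover all but 7 ⇒ r2c8=7.
Step 38. [r3c3∈{3}] r3c3 is down to just 3, so r3c3=3.
Step 39. [r6c3∈{6}] nothing but 6 survives at r6c3 ⇒ r6c3=6.
Step 40. [r1c7∈{2}] r1c7's peers cover all but 2, so r1c7=2.
Step 41. [r2c3∈{4}] r2c3 has the single candidate 4, so r2c3=4.
Step 42. [r4c6∈{5}] r4c6 has the single candidate 5 ⇒ r4c6=5.
Step 43. [r7c4∈{2}] r7c4's peers cover all but 2, so r7c4=2.
Step 44. [r7c7∈{9}] only 9 remains possible at r7c7 ⇒ r7c7=9.
Step 45. [r1c6∈{8}] nothing but 8 survives at r1c6. So r1c6=8.
Step 46. [r7c6∈{4}] r7c6 has the single candidate 4. So r7c6=4.
Step 47. [r2c5∈{9}] nothing but 9 survives at r2c5, so r2c5=9.
Step 48. [r2c2∈{1}] r2c2's peers cover all but 1. So r2c2=1.
Step 49. [r5c9∈{2}] only 2 remains possible at r5c9 ⇒ r5c9=2.

Answer: 6 9 7 1 3 8 2 5 4 / 8 1 4 5 9 2 3 7 6 / 5 2 3 4 6 7 1 8 9 / 3 8 2 6 4 5 7 9 1 / 1 4 5 8 7 9 6 3 2 / 9 7 6 3 2 1 5 4 8 / 7 5 1 2 8 4 9 6 3 / 2 6 8 9 5 3 4 1 7 / 4 3 9 7 1 6 8 2 5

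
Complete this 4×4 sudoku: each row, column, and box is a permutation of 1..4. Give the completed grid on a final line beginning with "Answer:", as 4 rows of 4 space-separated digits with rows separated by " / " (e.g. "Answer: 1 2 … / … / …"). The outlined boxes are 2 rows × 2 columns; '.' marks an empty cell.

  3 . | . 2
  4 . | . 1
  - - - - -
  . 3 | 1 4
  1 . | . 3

Step 1. [r4c3∈{2}] r4c3's peers cover all but 2, so r4c3=2.
Step 2. [r2c2∈{2}] nothing but 2 survives at r2c2, so r2c2=2.
Step 3. [r3c1∈{2}] nothing but 2 survives at r3c1, so r3c1=2.
Step 4. [r1c3∈{4}] r1c3 is down to just 4 ⇒ r1c3=4.
Step 5. [r4c2∈{4}] r4c2 is down to just 4. So r4c2=4.
Step 6. [r1c2∈{1}] r1c2's peers cover all but 1, so r1c2=1.
Step 7. [r2c3∈{3}] r2c3 has the single candidate 3, so r2c3=3.

Answer: 3 1 4 2 / 4 2 3 1 / 2 3 1 4 / 1 4 2 3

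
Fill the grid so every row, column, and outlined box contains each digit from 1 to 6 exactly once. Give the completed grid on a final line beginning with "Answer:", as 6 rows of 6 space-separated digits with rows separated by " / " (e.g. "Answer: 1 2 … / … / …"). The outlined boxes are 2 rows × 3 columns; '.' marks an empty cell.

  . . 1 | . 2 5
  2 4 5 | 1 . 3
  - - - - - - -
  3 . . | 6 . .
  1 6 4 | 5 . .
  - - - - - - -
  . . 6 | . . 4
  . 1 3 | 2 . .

Step 1. [r5c5∈{1,3,5}] r5c5 is the only open cell in row 5 admitting 1 ⇒ r5c5=1.
Step 2. [r3c3∈{2}] r3c3 has the single candidate 2. So r3c3=2.
Step 3. [r5c1∈{5}] r5c1's peers cover all but 5 ⇒ r5c1=5.
Step 4. [r2c5∈{6}] nothing but 6 survives at r2c5 ⇒ r2c5=6.
Step 5. [r1c1∈{6}] r1c1 has the single candidate 6. So r1c1=6.
Step 6. [r3c2∈{5}] nothing but 5 survives at r3c2 ⇒ r3c2=5.
Step 7. [r6c6∈{6}] r6c6's peers cover all but 6. So r6c6=6.
Step 8. [r5c2∈{2}] nothing but 2 survives at r5c2 ⇒ r5c2=2.
Step 9. [r1c2∈{3}] nothing but 3 survives at r1c2 ⇒ r1c2=3.
Step 10. [r5c4∈{3}] r5c4 has the single candidate 3, so r5c4=3.
Step 11. [r6c1∈{4}] nothing but 4 survives at r6c1. So r6c1=4.
Step 12. [r6c5∈{5}] r6c5 is down to just 5. So r6c5=5.
Step 13. [r3c6∈{1}] only 1 remains possible at r3c6, so r3c6=1.
Step 14. [r4c5∈{3}] nothing but 3 survives at r4c5, so r4c5=3.
Step 15. [r3c5∈{4}] r3c5's peers cover all but 4, so r3c5=4.
Step 16. [r4c6∈{2}] r4c6 has the single candidate 2. So r4c6=2.
Step 17. [r1c4∈{4}] nothing but 4 survives at r1c4, so r1c4=4.

Answer: 6 3 1 4 2 5 / 2 4 5 1 6 3 / 3 5 2 6 4 1 / 1 6 4 5 3 2 / 5 2 6 3 1 4 / 4 1 3 2 5 6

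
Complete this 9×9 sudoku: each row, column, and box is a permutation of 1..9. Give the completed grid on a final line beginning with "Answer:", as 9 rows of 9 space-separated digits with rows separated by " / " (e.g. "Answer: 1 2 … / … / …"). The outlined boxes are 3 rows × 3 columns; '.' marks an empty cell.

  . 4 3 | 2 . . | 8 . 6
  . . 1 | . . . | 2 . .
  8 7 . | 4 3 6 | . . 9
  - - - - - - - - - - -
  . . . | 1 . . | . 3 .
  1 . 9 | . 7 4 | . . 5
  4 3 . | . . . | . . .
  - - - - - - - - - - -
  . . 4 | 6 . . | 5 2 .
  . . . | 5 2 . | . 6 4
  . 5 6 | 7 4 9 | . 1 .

Step 1. [r5c2∈{2,6,8}] in row 5, 2 fits only at r5c2 ⇒ r5c2=2.
Step 2. [r6c8∈{7,8,9}] across col 8, 9 lands solely at r6c8 ⇒ r6c8=9.
Step 3. [r6c4∈{8}] nothing but 8 survives at r6c4 ⇒ r6c4=8.
Step 4. [r4c5∈{5,6,9}] 9 has one home in row 4: r4c5, so r4c5=9.
Step 5. [r1c1∈{5,9}] in row 1, 9 fits only at r1c1. So r1c1=9.
Step 6. [r9c7∈{3}] r9c7 is down to just 3, so r9c7=3.
Step 7. [r6c9∈{1,2,7}] across col 9, 1 lands solely at r6c9 ⇒ r6c9=1.
Step 8. [r3c8∈{5}] r3c8 is down to just 5. So r3c8=5.
Step 9. [r2c1∈{5,6}] across box 1, 5 lands solely at r2c1 ⇒ r2c1=5.
Step 10. [r4c9∈{2,7,8}] in col 9, 2 fits only at r4c9, so r4c9=2.
Step 11. [r4c6∈{5}] r4c6 is down to just 5. So r4c6=5.
Step 12. [r7c2∈{1,8,9}] r7c2 is the only open cell in row 7 admitting 9, so r7c2=9.
Step 13. [r4c1∈{6,7}] 6 has one home in col 1: r4c1 ⇒ r4c1=6.
Step 14. [r1c8∈{7}] only 7 remains possible at r1c8. So r1c8=7.
Step 15. [r1c6∈{1}] nothing but 1 survives at r1c6. So r1c6=1.
Step 16. [r7c9∈{7,8}] 7 has one home in col 9: r7c9, so r7c9=7.
Step 17. [r7c1∈{3}] r7c1 is down to just 3. So r7c1=3.
Step 18. [r7c6∈{8}] r7c6 is down to just 8, so r7c6=8.
Step 19. [r4c2∈{8}] r4c2 has the single candidate 8, so r4c2=8.
Step 20. [r4c3∈{7}] r4c3 has the single candidate 7 ⇒ r4c3=7.
Step 21. [r6c7∈{6,7}] row 6 places 7 nowhere but r6c7 ⇒ r6c7=7.
Step 22. [r6c3∈{5}] r6c3 has the single candidate 5 ⇒ r6c3=5.
Step 23. [r3c7∈{1}] r3c7 has the single candidate 1, so r3c7=1.
Step 24. [r2c2∈{6}] only 6 remains possible at r2c2 ⇒ r2c2=6.
Step 25. [r8c3∈{8}] only 8 remains possible at r8c3. So r8c3=8.
Step 26. [r8c6∈{3}] r8c6 is down to just 3 ⇒ r8c6=3.
Step 27. [r2c4∈{9}] r2c4's peers cover all but 9. So r2c4=9.
Step 28. [r2c6∈{7}] nothing but 7 survives at r2c6, so r2c6=7.
Step 29. [r4c7∈{4}] r4c7 has the single candidate 4 ⇒ r4c7=4.
Step 30. [r9c9∈{8}] r9c9's peers cover all but 8, so r9c9=8.
Step 31. [r2c5∈{8}] only 8 remains possible at r2c5. So r2c5=8.
Step 32. [r6c5∈{6}] only 6 remains possible at r6c5 ⇒ r6c5=6.
Step 33. [r3c3∈{2}] only 2 remains possible at r3c3 ⇒ r3c3=2.
Step 34. [r5c4∈{3}] r5c4 is down to just 3. So r5c4=3.
Step 35. [r5c8∈{8}] r5c8's peers cover all but 8, so r5c8=8.
Step 36. [r2c8∈{4}] r2c8 has the single candidate 4 ⇒ r2c8=4.
Step 37. [r8c1∈{7}] r8c1 has the single candidate 7 ⇒ r8c1=7.
Step 38. [r7c5∈{1}] r7c5's peers cover all but 1 ⇒ r7c5=1.
Step 39. [r2c9∈{3}] only 3 remains possible at r2c9, so r2c9=3.
Step 40. [r6c6∈{2}] only 2 remains possible at r6c6. So r6c6=2.
Step 41. [r9c1∈{2}] r9c1's peers cover all but 2 ⇒ r9c1=2.
Step 42. [r8c2∈{1}] r8c2's peers cover all but 1, so r8c2=1.
Step 43. [r1c5∈{5}] r1c5's peers cover all but 5, so r1c5=5.
Step 44. [r5c7∈{6}] r5c7 is down to just 6, so r5c7=6.
Step 45. [r8c7∈{9}] r8c7 has the single candidate 9 ⇒ r8c7=9.

Answer: 9 4 3 2 5 1 8 7 6 / 5 6 1 9 8 7 2 4 3 / 8 7 2 4 3 6 1 5 9 / 6 8 7 1 9 5 4 3 2 / 1 2 9 3 7 4 6 8 5 / 4 3 5 8 6 2 7 9 1 / 3 9 4 6 1 8 5 2 7 / 7 1 8 5 2 3 9 6 4 / 2 5 6 7 4 9 3 1 8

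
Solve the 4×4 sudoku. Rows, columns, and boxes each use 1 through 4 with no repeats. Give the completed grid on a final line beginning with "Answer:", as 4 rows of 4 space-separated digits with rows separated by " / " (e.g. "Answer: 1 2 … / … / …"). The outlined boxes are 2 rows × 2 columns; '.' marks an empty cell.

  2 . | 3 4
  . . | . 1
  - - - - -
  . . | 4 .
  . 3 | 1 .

Step 1. [r3c2∈{1,2}] across col 2, 2 lands solely at r3c2, so r3c2=2.
Step 2. [r4c1∈{4}] r4c1's peers cover all but 4. So r4c1=4.
Step 3. [r4c4∈{2}] only 2 remains possible at r4c4, so r4c4=2.
Step 4. [r3c1∈{1}] r3c1's peers cover all but 1 ⇒ r3c1=1.
Step 5. [r2c3∈{2}] r2c3 is down to just 2 ⇒ r2c3=2.
Step 6. [r2c1∈{3}] r2c1 has the single candidate 3. So r2c1=3.
Step 7. [r1c2∈{1}] r1c2 is down to just 1 ⇒ r1c2=1.
Step 8. [r3c4∈{3}] only 3 remains possible at r3c4 ⇒ r3c4=3.
Step 9. [r2c2∈{4}] r2c2's peers cover all but 4, so r2c2=4.

Answer: 2 1 3 4 / 3 4 2 1 / 1 2 4 3 / 4 3 1 2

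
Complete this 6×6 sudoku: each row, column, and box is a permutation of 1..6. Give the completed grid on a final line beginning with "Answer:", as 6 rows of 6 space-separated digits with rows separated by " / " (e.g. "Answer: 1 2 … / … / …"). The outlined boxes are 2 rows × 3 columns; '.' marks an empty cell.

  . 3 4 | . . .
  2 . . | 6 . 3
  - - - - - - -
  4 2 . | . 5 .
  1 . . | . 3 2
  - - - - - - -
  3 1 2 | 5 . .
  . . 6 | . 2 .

Step 1. [r2c2∈{5}] r2c2's peers cover all but 5 ⇒ r2c2=5.
Step 2. [r3c4∈{1}] nothing but 1 survives at r3c4. So r3c4=1.
Step 3. [r2c5∈{1,4}] row 2 places 4 nowhere but r2c5 ⇒ r2c5=4.
Step 4. [r5c6∈{4,6}] across row 5, 4 lands solely at r5c6. So r5c6=4.
Step 5. [r1c5∈{1}] r1c5 is down to just 1. So r1c5=1.
Step 6. [r1c1∈{6}] nothing but 6 survives at r1c1. So r1c1=6.
Step 7. [r4c2∈{6}] r4c2 is down to just 6, so r4c2=6.
Step 8. [r5c5∈{6}] r5c5 is down to just 6. So r5c5=6.
Step 9. [r1c4∈{2}] nothing but 2 survives at r1c4 ⇒ r1c4=2.
Step 10. [r6c2∈{4}] r6c2 is down to just 4. So r6c2=4.
Step 11. [r1c6∈{5}] r1c6's peers cover all but 5. So r1c6=5.
Step 12. [r6c6∈{1}] nothing but 1 survives at r6c6, so r6c6=1.
Step 13. [r3c6∈{6}] only 6 remains possible at r3c6, so r3c6=6.
Step 14. [r4c3∈{5}] only 5 remains possible at r4c3. So r4c3=5.
Step 15. [r6c1∈{5}] r6c1's peers cover all but 5, so r6c1=5.
Step 16. [r6c4∈{3}] r6c4 is down to just 3 ⇒ r6c4=3.
Step 17. [r4c4∈{4}] nothing but 4 survives at r4c4, so r4c4=4.
Step 18. [r3c3∈{3}] only 3 remains possible at r3c3. So r3c3=3.
Step 19. [r2c3∈{1}] r2c3 is down to just 1. So r2c3=1.

Answer: 6 3 4 2 1 5 / 2 5 1 6 4 3 / 4 2 3 1 5 6 / 1 6 5 4 3 2 / 3 1 2 5 6 4 / 5 4 6 3 2 1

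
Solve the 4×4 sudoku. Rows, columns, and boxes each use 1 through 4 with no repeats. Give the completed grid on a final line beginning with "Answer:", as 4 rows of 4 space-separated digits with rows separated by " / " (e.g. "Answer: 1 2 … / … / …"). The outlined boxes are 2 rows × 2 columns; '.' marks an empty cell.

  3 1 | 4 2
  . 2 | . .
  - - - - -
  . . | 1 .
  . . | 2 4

Step 1. [r3c2∈{3,4}] col 2 places 4 nowhere but r3c2 ⇒ r3c2=4.
Step 2. [r2c4∈{1,3}] in row 2, 1 fits only at r2c4 ⇒ r2c4=1.
Step 3. [r2c1∈{4}] r2c1 is down to just 4 ⇒ r2c1=4.
Step 4. [r4c1∈{1}] only 1 remains possible at r4c1 ⇒ r4c1=1.
Step 5. [r3c1∈{2}] r3c1 is down to just 2, so r3c1=2.
Step 6. [r4c2∈{3}] only 3 remains possible at r4c2 ⇒ r4c2=3.
Step 7. [r3c4∈{3}] only 3 remains possible at r3c4, so r3c4=3.
Step 8. [r2c3∈{3}] only 3 remains possible at r2c3, so r2c3=3.

Answer: 3 1 4 2 / 4 2 3 1 / 2 4 1 3 / 1 3 2 4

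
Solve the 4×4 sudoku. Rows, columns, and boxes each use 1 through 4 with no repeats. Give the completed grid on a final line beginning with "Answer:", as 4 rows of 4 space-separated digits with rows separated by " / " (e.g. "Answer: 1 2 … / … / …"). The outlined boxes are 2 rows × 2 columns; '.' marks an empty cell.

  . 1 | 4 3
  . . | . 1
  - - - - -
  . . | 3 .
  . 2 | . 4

Step 1. [r3c2∈{4}] r3c2's peers cover all but 4, so r3c2=4.
Step 2. [r2c1∈{2,3,4}] across row 2, 4 lands solely at r2c1 ⇒ r2c1=4.
Step 3. [r3c1∈{1}] only 1 remains possible at r3c1. So r3c1=1.
Step 4. [r4c1∈{3}] r4c1's peers cover all but 3. So r4c1=3.
Step 5. [r2c2∈{3}] r2c2's peers cover all but 3. So r2c2=3.
Step 6. [r4c3∈{1}] r4c3's peers cover all but 1 ⇒ r4c3=1.
Step 7. [r2c3∈{2}] nothing but 2 survives at r2c3, so r2c3=2.
Step 8. [r1c1∈{2}] r1c1 is down to just 2. So r1c1=2.
Step 9. [r3c4∈{2}] only 2 remains possible at r3c4. So r3c4=2.

Answer: 2 1 4 3 / 4 3 2 1 / 1 4 3 2 / 3 2 1 4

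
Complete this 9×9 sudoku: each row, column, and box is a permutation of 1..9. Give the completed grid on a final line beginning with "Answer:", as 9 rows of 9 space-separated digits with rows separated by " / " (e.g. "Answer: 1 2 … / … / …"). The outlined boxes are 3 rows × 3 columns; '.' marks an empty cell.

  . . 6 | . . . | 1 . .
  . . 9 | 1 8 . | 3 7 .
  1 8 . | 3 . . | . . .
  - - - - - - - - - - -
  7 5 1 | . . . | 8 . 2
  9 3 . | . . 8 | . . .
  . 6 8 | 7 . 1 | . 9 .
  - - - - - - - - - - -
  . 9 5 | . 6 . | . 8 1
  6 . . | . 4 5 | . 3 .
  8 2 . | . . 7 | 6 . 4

Step 1. [r2c2∈{4}] nothing but 4 survives at r2c2 ⇒ r2c2=4.
Step 2. [r7c4∈{2}] only 2 remains possible at r7c4 ⇒ r7c4=2.
Step 3. [r5c3∈{2,4}] in col 3, 4 fits only at r5c3. So r5c3=4.
Step 4. [r3c3∈{2,7}] col 3 places 2 nowhere but r3c3. So r3c3=2.
Step 5. [r9c4∈{9}] only 9 remains possible at r9c4. So r9c4=9.
Step 6. [r1c8∈{2,4,5}] col 8 places 2 nowhere but r1c8. So r1c8=2.
Step 7. [r8c3∈{7}] only 7 remains possible at r8c3, so r8c3=7.
Step 8. [r7c6∈{3}] r7c6's peers cover all but 3, so r7c6=3.
Step 9. [r6c7∈{4,5}] 4 has one home in row 6: r6c7, so r6c7=4.
Step 10. [r4c8∈{6}] nothing but 6 survives at r4c8. So r4c8=6.
Step 11. [r3c5∈{5,7,9}] across row 3, 7 lands solely at r3c5 ⇒ r3c5=7.
Step 12. [r8c9∈{9}] only 9 remains possible at r8c9. So r8c9=9.
Step 13. [r9c8∈{5}] r9c8 has the single candidate 5. So r9c8=5.
Step 14. [r4c4∈{4}] r4c4's peers cover all but 4. So r4c4=4.
Step 15. [r1c4∈{5}] r1c4's peers cover all but 5, so r1c4=5.
Step 16. [r4c6∈{9}] r4c6 has the single candidate 9 ⇒ r4c6=9.
Step 17. [r5c5∈{2,5}] across row 5, 2 lands solely at r5c5, so r5c5=2.
Step 18. [r5c9∈{5,7}] col 9 places 7 nowhere but r5c9 ⇒ r5c9=7.
Step 19. [r6c9∈{3,5}] r6c9 is the only open cell in col 9 admitting 3, so r6c9=3.
Step 20. [r3c8∈{4}] nothing but 4 survives at r3c8 ⇒ r3c8=4.
Step 21. [r3c6∈{6}] only 6 remains possible at r3c6. So r3c6=6.
Step 22. [r3c9∈{5}] only 5 remains possible at r3c9. So r3c9=5.
Step 23. [r7c1∈{4}] r7c1 is down to just 4. So r7c1=4.
Step 24. [r1c2∈{7}] only 7 remains possible at r1c2. So r1c2=7.
Step 25. [r6c5∈{5}] r6c5 is down to just 5, so r6c5=5.
Step 26. [r1c6∈{4}] nothing but 4 survives at r1c6, so r1c6=4.
Step 27. [r5c8∈{1}] r5c8 has the single candidate 1 ⇒ r5c8=1.
Step 28. [r9c5∈{1}] only 1 remains possible at r9c5 ⇒ r9c5=1.
Step 29. [r1c5∈{9}] r1c5 has the single candidate 9 ⇒ r1c5=9.
Step 30. [r2c1∈{5}] r2c1 has the single candidate 5. So r2c1=5.
Step 31. [r7c7∈{7}] only 7 remains possible at r7c7, so r7c7=7.
Step 32. [r3c7∈{9}] r3c7 is down to just 9 ⇒ r3c7=9.
Step 33. [r5c4∈{6}] r5c4 has the single candidate 6 ⇒ r5c4=6.
Step 34. [r4c5∈{3}] r4c5 has the single candidate 3, so r4c5=3.
Step 35. [r2c6∈{2}] only 2 remains possible at r2c6. So r2c6=2.
Step 36. [r8c7∈{2}] r8c7's peers cover all but 2 ⇒ r8c7=2.
Step 37. [r9c3∈{3}] r9c3's peers cover all but 3, so r9c3=3.
Step 38. [r5c7∈{5}] only 5 remains possible at r5c7. So r5c7=5.
Step 39. [r6c1∈{2}] r6c1's peers cover all but 2. So r6c1=2.
Step 40. [r8c2∈{1}] r8c2's peers cover all but 1. So r8c2=1.
Step 41. [r1c1∈{3}] r1c1 has the single candidate 3. So r1c1=3.
Step 42. [r8c4∈{8}] only 8 remains possible at r8c4, so r8c4=8.
Step 43. [r1c9∈{8}] r1c9 is down to just 8 ⇒ r1c9=8.
Step 44. [r2c9∈{6}] r2c9 is down to just 6. So r2c9=6.

Answer: 3 7 6 5 9 4 1 2 8 / 5 4 9 1 8 2 3 7 6 / 1 8 2 3 7 6 9 4 5 / 7 5 1 4 3 9 8 6 2 / 9 3 4 6 2 8 5 1 7 / 2 6 8 7 5 1 4 9 3 / 4 9 5 2 6 3 7 8 1 / 6 1 7 8 4 5 2 3 9 / 8 2 3 9 1 7 6 5 4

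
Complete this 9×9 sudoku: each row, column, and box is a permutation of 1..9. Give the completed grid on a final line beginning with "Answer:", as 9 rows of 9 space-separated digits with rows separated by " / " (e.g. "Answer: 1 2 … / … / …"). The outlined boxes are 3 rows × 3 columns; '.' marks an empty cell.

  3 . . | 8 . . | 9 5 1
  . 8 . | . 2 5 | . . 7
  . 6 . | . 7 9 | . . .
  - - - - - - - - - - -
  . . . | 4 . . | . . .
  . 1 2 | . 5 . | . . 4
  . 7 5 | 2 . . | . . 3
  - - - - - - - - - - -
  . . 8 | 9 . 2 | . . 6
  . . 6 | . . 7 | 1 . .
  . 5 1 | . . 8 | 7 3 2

Step 1. [r6c1∈{4,6,8,9}] in row 6, 4 fits only at r6c1 ⇒ r6c1=4.
Step 2. [r7c8∈{4}] nothing but 4 survives at r7c8. So r7c8=4.
Step 3. [r4c8∈{1,2,6,7,8,9}] r4c8 is the only open cell in row 4 admitting 7. So r4c8=7.
Step 4. [r9c1∈{9}] r9c1's peers cover all but 9, so r9c1=9.
Step 5. [r5c8∈{6,8,9}] 9 has one home in row 5: r5c8 ⇒ r5c8=9.
Step 6. [r6c5∈{1,6,8,9}] in row 6, 9 fits only at r6c5. So r6c5=9.
Step 7. [r4c5∈{1,3,6,8}] across col 5, 8 lands solely at r4c5, so r4c5=8.
Step 8. [r1c6∈{4,6}] across col 6, 4 lands solely at r1c6 ⇒ r1c6=4.
Step 9. [r4c6∈{1,3,6}] r4c6 is the only open cell in row 4 admitting 1, so r4c6=1.
Step 10. [r6c6∈{6}] r6c6 is down to just 6. So r6c6=6.
Step 11. [r7c2∈{3}] r7c2 has the single candidate 3, so r7c2=3.
Step 12. [r8c8∈{8}] nothing but 8 survives at r8c8. So r8c8=8.
Step 13. [r4c7∈{2,5,6}] row 4 places 2 nowhere but r4c7 ⇒ r4c7=2.
Step 14. [r5c7∈{6,8}] in box 6, 6 fits only at r5c7, so r5c7=6.
Step 15. [r8c1∈{2}] r8c1 is down to just 2, so r8c1=2.
Step 16. [r2c1∈{1}] r2c1 is down to just 1, so r2c1=1.
Step 17. [r2c3∈{4,9}] 9 has one home in row 2: r2c3. So r2c3=9.
Step 18. [r8c4∈{3,5}] 5 has one home in col 4: r8c4 ⇒ r8c4=5.
Step 19. [r9c4∈{6}] r9c4 is down to just 6. So r9c4=6.
Step 20. [r2c4∈{3}] nothing but 3 survives at r2c4. So r2c4=3.
Step 21. [r3c7∈{3,4,8}] r3c7 is the only open cell in row 3 admitting 3 ⇒ r3c7=3.
Step 22. [r8c5∈{3,4}] 3 has one home in row 8: r8c5, so r8c5=3.
Step 23. [r3c9∈{8}] r3c9 is down to just 8 ⇒ r3c9=8.
Step 24. [r6c8∈{1}] r6c8's peers cover all but 1, so r6c8=1.
Step 25. [r3c4∈{1}] r3c4 has the single candidate 1, so r3c4=1.
Step 26. [r5c1∈{8}] r5c1's peers cover all but 8 ⇒ r5c1=8.
Step 27. [r2c8∈{6}] r2c8 is down to just 6. So r2c8=6.
Step 28. [r4c1∈{6}] r4c1's peers cover all but 6, so r4c1=6.
Step 29. [r2c7∈{4}] r2c7's peers cover all but 4 ⇒ r2c7=4.
Step 30. [r6c7∈{8}] r6c7 is down to just 8 ⇒ r6c7=8.
Step 31. [r3c1∈{5}] r3c1 has the single candidate 5. So r3c1=5.
Step 32. [r7c5∈{1}] only 1 remains possible at r7c5 ⇒ r7c5=1.
Step 33. [r4c9∈{5}] only 5 remains possible at r4c9, so r4c9=5.
Step 34. [r8c9∈{9}] nothing but 9 survives at r8c9, so r8c9=9.
Step 35. [r5c4∈{7}] r5c4's peers cover all but 7. So r5c4=7.
Step 36. [r5c6∈{3}] nothing but 3 survives at r5c6, so r5c6=3.
Step 37. [r1c3∈{7}] nothing but 7 survives at r1c3 ⇒ r1c3=7.
Step 38. [r1c2∈{2}] r1c2 has the single candidate 2. So r1c2=2.
Step 39. [r9c5∈{4}] r9c5's peers cover all but 4, so r9c5=4.
Step 40. [r4c2∈{9}] r4c2 is down to just 9 ⇒ r4c2=9.
Step 41. [r7c1∈{7}] nothing but 7 survives at r7c1. So r7c1=7.
Step 42. [r1c5∈{6}] r1c5 is down to just 6. So r1c5=6.
Step 43. [r3c8∈{2}] only 2 remains possible at r3c8. So r3c8=2.
Step 44. [r3c3∈{4}] r3c3's peers cover all but 4. So r3c3=4.
Step 45. [r7c7∈{5}] only 5 remains possible at r7c7 ⇒ r7c7=5.
Step 46. [r8c2∈{4}] nothing but 4 survives at r8c2 ⇒ r8c2=4.
Step 47. [r4c3∈{3}] r4c3 is down to just 3. So r4c3=3.

Answer: 3 2 7 8 6 4 9 5 1 / 1 8 9 3 2 5 4 6 7 / 5 6 4 1 7 9 3 2 8 / 6 9 3 4 8 1 2 7 5 / 8 1 2 7 5 3 6 9 4 / 4 7 5 2 9 6 8 1 3 / 7 3 8 9 1 2 5 4 6 / 2 4 6 5 3 7 1 8 9 / 9 5 1 6 4 8 7 3 2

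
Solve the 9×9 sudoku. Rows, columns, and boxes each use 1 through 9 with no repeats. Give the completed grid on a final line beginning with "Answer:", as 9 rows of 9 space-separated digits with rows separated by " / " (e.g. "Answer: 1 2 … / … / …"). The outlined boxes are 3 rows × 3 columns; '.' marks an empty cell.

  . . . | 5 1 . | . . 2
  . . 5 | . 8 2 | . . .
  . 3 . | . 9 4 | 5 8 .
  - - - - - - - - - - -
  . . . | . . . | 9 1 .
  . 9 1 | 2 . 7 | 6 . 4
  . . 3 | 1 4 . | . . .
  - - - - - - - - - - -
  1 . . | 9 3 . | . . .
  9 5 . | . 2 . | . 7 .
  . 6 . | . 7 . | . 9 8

Step 1. [r5c1∈{5,8}] r5c1 is the only open cell in row 5 admitting 8. So r5c1=8.
Step 2. [r4c5∈{5,6}] across col 5, 6 lands solely at r4c5 ⇒ r4c5=6.
Step 3. [r6c1∈{2,5,6,7}] r6c1 is the only open cell in row 6 admitting 6, so r6c1=6.
Step 4. [r4c1∈{2,4,5,7}] col 1 places 5 nowhere but r4c1, so r4c1=5.
Step 5. [r3c9∈{1,6,7}] row 3 places 1 nowhere but r3c9. So r3c9=1.
Step 6. [r1c3∈{4,6,7,8,9}] in row 1, 9 fits only at r1c3, so r1c3=9.
Step 7. [r9c4∈{4}] r9c4 has the single candidate 4. So r9c4=4.
Step 8. [r9c3∈{2}] r9c3 is down to just 2 ⇒ r9c3=2.
Step 9. [r5c8∈{3,5}] 3 has one home in row 5: r5c8 ⇒ r5c8=3.
Step 10. [r4c9∈{7}] only 7 remains possible at r4c9 ⇒ r4c9=7.
Step 11. [r6c2∈{2,7}] row 6 places 7 nowhere but r6c2 ⇒ r6c2=7.
Step 12. [r4c3∈{4}] only 4 remains possible at r4c3. So r4c3=4.
Step 13. [r8c7∈{1,3,4}] across row 8, 4 lands solely at r8c7, so r8c7=4.
Step 14. [r8c3∈{8}] only 8 remains possible at r8c3, so r8c3=8.
Step 15. [r8c4∈{6}] r8c4 has the single candidate 6 ⇒ r8c4=6.
Step 16. [r6c9∈{5}] r6c9 is down to just 5 ⇒ r6c9=5.
Step 17. [r3c4∈{7}] r3c4 has the single candidate 7, so r3c4=7.
Step 18. [r2c4∈{3}] only 3 remains possible at r2c4 ⇒ r2c4=3.
Step 19. [r7c6∈{5,8}] 8 has one home in row 7: r7c6. So r7c6=8.
Step 20. [r7c9∈{6}] nothing but 6 survives at r7c9, so r7c9=6.
Step 21. [r6c8∈{2}] nothing but 2 survives at r6c8. So r6c8=2.
Step 22. [r2c7∈{7}] r2c7 has the single candidate 7. So r2c7=7.
Step 23. [r2c1∈{4}] r2c1 is down to just 4. So r2c1=4.
Step 24. [r9c7∈{1,3}] 1 has one home in col 7: r9c7, so r9c7=1.
Step 25. [r2c8∈{6}] r2c8's peers cover all but 6. So r2c8=6.
Step 26. [r5c5∈{5}] only 5 remains possible at r5c5. So r5c5=5.
Step 27. [r9c1∈{3}] r9c1 is down to just 3. So r9c1=3.
Step 28. [r3c1∈{2}] only 2 remains possible at r3c1 ⇒ r3c1=2.
Step 29. [r9c6∈{5}] only 5 remains possible at r9c6, so r9c6=5.
Step 30. [r2c2∈{1}] r2c2's peers cover all but 1 ⇒ r2c2=1.
Step 31. [r4c6∈{3}] r4c6 has the single candidate 3, so r4c6=3.
Step 32. [r4c2∈{2}] only 2 remains possible at r4c2. So r4c2=2.
Step 33. [r7c2∈{4}] r7c2 has the single candidate 4, so r7c2=4.
Step 34. [r8c6∈{1}] only 1 remains possible at r8c6, so r8c6=1.
Step 35. [r7c3∈{7}] only 7 remains possible at r7c3, so r7c3=7.
Step 36. [r1c1∈{7}] only 7 remains possible at r1c1 ⇒ r1c1=7.
Step 37. [r3c3∈{6}] r3c3 has the single candidate 6 ⇒ r3c3=6.
Step 38. [r2c9∈{9}] r2c9's peers cover all but 9. So r2c9=9.
Step 39. [r1c6∈{6}] r1c6's peers cover all but 6 ⇒ r1c6=6.
Step 40. [r6c7∈{8}] r6c7's peers cover all but 8. So r6c7=8.
Step 41. [r4c4∈{8}] nothing but 8 survives at r4c4, so r4c4=8.
Step 42. [r1c2∈{8}] r1c2 is down to just 8 ⇒ r1c2=8.
Step 43. [r1c7∈{3}] r1c7 has the single candidate 3, so r1c7=3.
Step 44. [r6c6∈{9}] r6c6's peers cover all but 9 ⇒ r6c6=9.
Step 45. [r7c8∈{5}] only 5 remains possible at r7c8 ⇒ r7c8=5.
Step 46. [r8c9∈{3}] nothing but 3 survives at r8c9, so r8c9=3.
Step 47. [r1c8∈{4}] nothing but 4 survives at r1c8 ⇒ r1c8=4.
Step 48. [r7c7∈{2}] r7c7 is down to just 2, so r7c7=2.

Answer: 7 8 9 5 1 6 3 4 2 / 4 1 5 3 8 2 7 6 9 / 2 3 6 7 9 4 5 8 1 / 5 2 4 8 6 3 9 1 7 / 8 9 1 2 5 7 6 3 4 / 6 7 3 1 4 9 8 2 5 / 1 4 7 9 3 8 2 5 6 / 9 5 8 6 2 1 4 7 3 / 3 6 2 4 7 5 1 9 8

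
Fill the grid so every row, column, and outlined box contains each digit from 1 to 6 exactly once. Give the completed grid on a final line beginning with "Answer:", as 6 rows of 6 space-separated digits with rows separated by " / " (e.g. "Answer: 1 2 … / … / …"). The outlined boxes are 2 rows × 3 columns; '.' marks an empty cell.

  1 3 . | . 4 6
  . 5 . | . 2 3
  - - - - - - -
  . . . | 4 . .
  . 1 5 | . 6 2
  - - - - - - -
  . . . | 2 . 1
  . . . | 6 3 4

Step 1. [r4c1∈{3,4}] across row 4, 4 lands solely at r4c1 ⇒ r4c1=4.
Step 2. [r2c1∈{6}] r2c1 is down to just 6 ⇒ r2c1=6.
Step 3. [r6c2∈{2}] only 2 remains possible at r6c2. So r6c2=2.
Step 4. [r5c5∈{5}] r5c5's peers cover all but 5. So r5c5=5.
Step 5. [r3c1∈{2,3}] across col 1, 2 lands solely at r3c1. So r3c1=2.
Step 6. [r3c3∈{3,6}] 3 has one home in row 3: r3c3. So r3c3=3.
Step 7. [r5c2∈{4,6}] r5c2 is the only open cell in col 2 admitting 4. So r5c2=4.
Step 8. [r5c3∈{6}] nothing but 6 survives at r5c3 ⇒ r5c3=6.
Step 9. [r3c5∈{1}] r3c5 has the single candidate 1 ⇒ r3c5=1.
Step 10. [r1c3∈{2}] r1c3 has the single candidate 2. So r1c3=2.
Step 11. [r2c4∈{1}] only 1 remains possible at r2c4. So r2c4=1.
Step 12. [r5c1∈{3}] r5c1 is down to just 3 ⇒ r5c1=3.
Step 13. [r2c3∈{4}] r2c3 has the single candidate 4, so r2c3=4.
Step 14. [r3c2∈{6}] r3c2 is down to just 6 ⇒ r3c2=6.
Step 15. [r6c3∈{1}] r6c3's peers cover all but 1. So r6c3=1.
Step 16. [r4c4∈{3}] r4c4 has the single candidate 3, so r4c4=3.
Step 17. [r1c4∈{5}] r1c4 is down to just 5 ⇒ r1c4=5.
Step 18. [r6c1∈{5}] r6c1 has the single candidate 5. So r6c1=5.
Step 19. [r3c6∈{5}] r3c6 is down to just 5. So r3c6=5.

Answer: 1 3 2 5 4 6 / 6 5 4 1 2 3 / 2 6 3 4 1 5 / 4 1 5 3 6 2 / 3 4 6 2 5 1 / 5 2 1 6 3 4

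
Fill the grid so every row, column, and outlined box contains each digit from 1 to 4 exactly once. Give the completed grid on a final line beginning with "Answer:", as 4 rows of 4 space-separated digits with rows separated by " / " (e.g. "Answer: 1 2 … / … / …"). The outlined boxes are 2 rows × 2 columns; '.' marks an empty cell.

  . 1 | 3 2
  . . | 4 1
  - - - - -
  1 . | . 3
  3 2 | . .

Step 1. [r2c1∈{2}] r2c1's peers cover all but 2. So r2c1=2.
Step 2. [r2c2∈{3}] r2c2 is down to just 3 ⇒ r2c2=3.
Step 3. [r4c3∈{1}] r4c3 has the single candidate 1. So r4c3=1.
Step 4. [r4c4∈{4}] r4c4 has the single candidate 4 ⇒ r4c4=4.
Step 5. [r3c2∈{4}] r3c2's peers cover all but 4. So r3c2=4.
Step 6. [r3c3∈{2}] nothing but 2 survives at r3c3. So r3c3=2.
Step 7. [r1c1∈{4}] r1c1 is down to just 4. So r1c1=4.

Answer: 4 1 3 2 / 2 3 4 1 / 1 4 2 3 / 3 2 1 4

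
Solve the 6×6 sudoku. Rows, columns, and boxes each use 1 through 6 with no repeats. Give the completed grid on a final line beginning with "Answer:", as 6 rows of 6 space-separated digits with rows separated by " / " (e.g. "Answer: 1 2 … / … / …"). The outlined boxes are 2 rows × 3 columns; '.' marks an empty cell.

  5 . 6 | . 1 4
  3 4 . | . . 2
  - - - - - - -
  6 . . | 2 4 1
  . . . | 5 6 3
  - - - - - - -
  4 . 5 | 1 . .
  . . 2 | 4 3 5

Step 1. [r5c2∈{3,6}] 3 has one home in row 5: r5c2. So r5c2=3.
Step 2. [r4c1∈{1,2}] r4c1 is the only open cell in col 1 admitting 2 ⇒ r4c1=2.
Step 3. [r4c2∈{1}] r4c2 has the single candidate 1. So r4c2=1.
Step 4. [r6c1∈{1}] only 1 remains possible at r6c1 ⇒ r6c1=1.
Step 5. [r2c3∈{1}] only 1 remains possible at r2c3. So r2c3=1.
Step 6. [r2c4∈{6}] nothing but 6 survives at r2c4 ⇒ r2c4=6.
Step 7. [r1c4∈{3}] r1c4's peers cover all but 3. So r1c4=3.
Step 8. [r1c2∈{2}] r1c2 has the single candidate 2 ⇒ r1c2=2.
Step 9. [r3c2∈{5}] only 5 remains possible at r3c2 ⇒ r3c2=5.
Step 10. [r6c2∈{6}] r6c2 has the single candidate 6 ⇒ r6c2=6.
Step 11. [r5c5∈{2}] nothing but 2 survives at r5c5, so r5c5=2.
Step 12. [r5c6∈{6}] r5c6's peers cover all but 6, so r5c6=6.
Step 13. [r2c5∈{5}] r2c5 is down to just 5 ⇒ r2c5=5.
Step 14. [r3c3∈{3}] nothing but 3 survives at r3c3. So r3c3=3.
Step 15. [r4c3∈{4}] r4c3 is down to just 4. So r4c3=4.

Answer: 5 2 6 3 1 4 / 3 4 1 6 5 2 / 6 5 3 2 4 1 / 2 1 4 5 6 3 / 4 3 5 1 2 6 / 1 6 2 4 3 5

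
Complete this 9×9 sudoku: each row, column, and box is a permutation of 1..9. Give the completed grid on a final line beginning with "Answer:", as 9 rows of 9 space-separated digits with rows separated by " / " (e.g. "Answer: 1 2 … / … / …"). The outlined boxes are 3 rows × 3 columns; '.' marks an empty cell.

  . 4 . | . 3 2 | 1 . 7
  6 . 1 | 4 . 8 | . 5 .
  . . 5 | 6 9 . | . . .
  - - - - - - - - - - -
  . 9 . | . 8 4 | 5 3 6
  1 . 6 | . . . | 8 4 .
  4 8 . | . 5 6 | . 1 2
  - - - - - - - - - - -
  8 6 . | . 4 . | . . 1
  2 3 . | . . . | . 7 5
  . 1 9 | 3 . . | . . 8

Step 1. [r4c1∈{7}] only 7 remains possible at r4c1. So r4c1=7.
Step 2. [r9c7∈{2,4,6}] in row 9, 4 fits only at r9c7, so r9c7=4.
Step 3. [r7c7∈{2,3,9}] row 7 places 3 nowhere but r7c7 ⇒ r7c7=3.
Step 4. [r5c9∈{9}] r5c9's peers cover all but 9. So r5c9=9.
Step 5. [r2c5∈{7}] r2c5 is down to just 7. So r2c5=7.
Step 6. [r5c5∈{2}] r5c5's peers cover all but 2. So r5c5=2.
Step 7. [r7c4∈{2,5,7,9}] r7c4 is the only open cell in col 4 admitting 2 ⇒ r7c4=2.
Step 8. [r8c7∈{6,9}] 6 has one home in col 7: r8c7. So r8c7=6.
Step 9. [r3c7∈{2}] r3c7 has the single candidate 2 ⇒ r3c7=2.
Step 10. [r9c6∈{5,7}] in row 9, 7 fits only at r9c6. So r9c6=7.
Step 11. [r8c4∈{1,8,9}] in row 8, 8 fits only at r8c4. So r8c4=8.
Step 12. [r1c8∈{6,8,9}] r1c8 is the only open cell in row 1 admitting 6 ⇒ r1c8=6.
Step 13. [r8c6∈{1,9}] r8c6 is the only open cell in row 8 admitting 9 ⇒ r8c6=9.
Step 14. [r3c9∈{3,4}] row 3 places 4 nowhere but r3c9 ⇒ r3c9=4.
Step 15. [r5c4∈{7}] r5c4 is down to just 7 ⇒ r5c4=7.
Step 16. [r9c1∈{5}] nothing but 5 survives at r9c1 ⇒ r9c1=5.
Step 17. [r4c4∈{1}] only 1 remains possible at r4c4, so r4c4=1.
Step 18. [r2c2∈{2}] only 2 remains possible at r2c2 ⇒ r2c2=2.
Step 19. [r7c6∈{5}] r7c6 is down to just 5, so r7c6=5.
Step 20. [r8c5∈{1}] only 1 remains possible at r8c5 ⇒ r8c5=1.
Step 21. [r5c6∈{3}] only 3 remains possible at r5c6. So r5c6=3.
Step 22. [r7c3∈{7}] r7c3 is down to just 7 ⇒ r7c3=7.
Step 23. [r3c6∈{1}] nothing but 1 survives at r3c6, so r3c6=1.
Step 24. [r6c3∈{3}] r6c3 has the single candidate 3. So r6c3=3.
Step 25. [r3c2∈{7}] r3c2 has the single candidate 7. So r3c2=7.
Step 26. [r3c8∈{8}] only 8 remains possible at r3c8, so r3c8=8.
Step 27. [r5c2∈{5}] r5c2 is down to just 5, so r5c2=5.
Step 28. [r1c3∈{8}] r1c3's peers cover all but 8, so r1c3=8.
Step 29. [r9c5∈{6}] r9c5 has the single candidate 6 ⇒ r9c5=6.
Step 30. [r2c9∈{3}] nothing but 3 survives at r2c9 ⇒ r2c9=3.
Step 31. [r9c8∈{2}] nothing but 2 survives at r9c8. So r9c8=2.
Step 32. [r2c7∈{9}] r2c7 is down to just 9, so r2c7=9.
Step 33. [r3c1∈{3}] r3c1's peers cover all but 3, so r3c1=3.
Step 34. [r6c4∈{9}] nothing but 9 survives at r6c4, so r6c4=9.
Step 35. [r6c7∈{7}] r6c7 has the single candidate 7. So r6c7=7.
Step 36. [r4c3∈{2}] only 2 remains possible at r4c3 ⇒ r4c3=2.
Step 37. [r7c8∈{9}] r7c8 is down to just 9, so r7c8=9.
Step 38. [r8c3∈{4}] r8c3 has the single candidate 4 ⇒ r8c3=4.
Step 39. [r1c4∈{5}] r1c4 has the single candidate 5 ⇒ r1c4=5.
Step 40. [r1c1∈{9}] r1c1's peers cover all but 9, so r1c1=9.

Answer: 9 4 8 5 3 2 1 6 7 / 6 2 1 4 7 8 9 5 3 / 3 7 5 6 9 1 2 8 4 / 7 9 2 1 8 4 5 3 6 / 1 5 6 7 2 3 8 4 9 / 4 8 3 9 5 6 7 1 2 / 8 6 7 2 4 5 3 9 1 / 2 3 4 8 1 9 6 7 5 / 5 1 9 3 6 7 4 2 8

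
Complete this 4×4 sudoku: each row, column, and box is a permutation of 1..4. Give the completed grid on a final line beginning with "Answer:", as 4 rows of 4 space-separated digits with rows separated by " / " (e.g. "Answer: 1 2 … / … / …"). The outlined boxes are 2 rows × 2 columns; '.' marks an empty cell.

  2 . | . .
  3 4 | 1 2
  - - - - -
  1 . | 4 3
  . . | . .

Step 1. [r4c2∈{2,3}] row 4 places 3 nowhere but r4c2, so r4c2=3.
Step 2. [r1c4∈{4}] r1c4 has the single candidate 4 ⇒ r1c4=4.
Step 3. [r1c2∈{1}] r1c2 has the single candidate 1 ⇒ r1c2=1.
Step 4. [r3c2∈{2}] only 2 remains possible at r3c2 ⇒ r3c2=2.
Step 5. [r1c3∈{3}] nothing but 3 survives at r1c3 ⇒ r1c3=3.
Step 6. [r4c1∈{4}] only 4 remains possible at r4c1. So r4c1=4.
Step 7. [r4c4∈{1}] only 1 remains possible at r4c4. So r4c4=1.
Step 8. [r4c3∈{2}] r4c3's peers cover all but 2, so r4c3=2.

Answer: 2 1 3 4 / 3 4 1 2 / 1 2 4 3 / 4 3 2 1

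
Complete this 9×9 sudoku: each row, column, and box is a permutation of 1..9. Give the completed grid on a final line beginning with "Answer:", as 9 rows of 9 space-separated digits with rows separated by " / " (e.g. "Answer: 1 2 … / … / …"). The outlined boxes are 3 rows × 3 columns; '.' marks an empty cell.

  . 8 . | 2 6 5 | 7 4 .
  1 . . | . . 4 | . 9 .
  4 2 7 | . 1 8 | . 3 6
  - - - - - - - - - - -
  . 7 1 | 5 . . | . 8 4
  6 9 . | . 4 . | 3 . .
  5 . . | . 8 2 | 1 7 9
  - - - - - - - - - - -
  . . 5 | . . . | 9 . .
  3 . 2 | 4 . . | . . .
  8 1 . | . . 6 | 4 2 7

Step 1. [r7c9∈{1,3,8}] across col 9, 3 lands solely at r7c9, so r7c9=3.
Step 2. [r8c2∈{6}] r8c2 is down to just 6, so r8c2=6.
Step 3. [r1c3∈{3,9}] across row 1, 3 lands solely at r1c3 ⇒ r1c3=3.
Step 4. [r9c5∈{3,5,9}] 5 has one home in row 9: r9c5, so r9c5=5.
Step 5. [r7c1∈{7}] nothing but 7 survives at r7c1, so r7c1=7.
Step 6. [r7c6∈{1}] r7c6's peers cover all but 1. So r7c6=1.
Step 7. [r9c4∈{3,9}] r9c4 is the only open cell in row 9 admitting 3. So r9c4=3.
Step 8. [r3c7∈{5}] r3c7's peers cover all but 5, so r3c7=5.
Step 9. [r5c9∈{2,5}] r5c9 is the only open cell in row 5 admitting 2. So r5c9=2.
Step 10. [r8c9∈{1,5,8}] in col 9, 5 fits only at r8c9. So r8c9=5.
Step 11. [r4c6∈{3,9}] r4c6 is the only open cell in col 6 admitting 3 ⇒ r4c6=3.
Step 12. [r2c4∈{7}] r2c4's peers cover all but 7. So r2c4=7.
Step 13. [r8c5∈{7,9}] col 5 places 7 nowhere but r8c5, so r8c5=7.
Step 14. [r2c7∈{2,8}] row 2 places 2 nowhere but r2c7, so r2c7=2.
Step 15. [r6c3∈{4}] only 4 remains possible at r6c3. So r6c3=4.
Step 16. [r5c4∈{1}] only 1 remains possible at r5c4, so r5c4=1.
Step 17. [r7c4∈{8}] r7c4 has the single candidate 8 ⇒ r7c4=8.
Step 18. [r5c8∈{5}] only 5 remains possible at r5c8, so r5c8=5.
Step 19. [r2c3∈{6}] r2c3 has the single candidate 6 ⇒ r2c3=6.
Step 20. [r7c8∈{6}] r7c8 is down to just 6. So r7c8=6.
Step 21. [r6c2∈{3}] nothing but 3 survives at r6c2, so r6c2=3.
Step 22. [r5c6∈{7}] only 7 remains possible at r5c6, so r5c6=7.
Step 23. [r5c3∈{8}] r5c3 has the single candidate 8 ⇒ r5c3=8.
Step 24. [r2c5∈{3}] r2c5's peers cover all but 3 ⇒ r2c5=3.
Step 25. [r4c1∈{2}] nothing but 2 survives at r4c1, so r4c1=2.
Step 26. [r8c8∈{1}] nothing but 1 survives at r8c8. So r8c8=1.
Step 27. [r6c4∈{6}] r6c4 is down to just 6 ⇒ r6c4=6.
Step 28. [r4c5∈{9}] nothing but 9 survives at r4c5 ⇒ r4c5=9.
Step 29. [r9c3∈{9}] nothing but 9 survives at r9c3. So r9c3=9.
Step 30. [r2c2∈{5}] only 5 remains possible at r2c2. So r2c2=5.
Step 31. [r3c4∈{9}] nothing but 9 survives at r3c4 ⇒ r3c4=9.
Step 32. [r2c9∈{8}] only 8 remains possible at r2c9, so r2c9=8.
Step 33. [r7c2∈{4}] r7c2's peers cover all but 4. So r7c2=4.
Step 34. [r4c7∈{6}] only 6 remains possible at r4c7 ⇒ r4c7=6.
Step 35. [r8c7∈{8}] r8c7 has the single candidate 8, so r8c7=8.
Step 36. [r1c1∈{9}] nothing but 9 survives at r1c1 ⇒ r1c1=9.
Step 37. [r8c6∈{9}] r8c6 has the single candidate 9, so r8c6=9.
Step 38. [r1c9∈{1}] nothing but 1 survives at r1c9. So r1c9=1.
Step 39. [r7c5∈{2}] r7c5's peers cover all but 2 ⇒ r7c5=2.

Answer: 9 8 3 2 6 5 7 4 1 / 1 5 6 7 3 4 2 9 8 / 4 2 7 9 1 8 5 3 6 / 2 7 1 5 9 3 6 8 4 / 6 9 8 1 4 7 3 5 2 / 5 3 4 6 8 2 1 7 9 / 7 4 5 8 2 1 9 6 3 / 3 6 2 4 7 9 8 1 5 / 8 1 9 3 5 6 4 2 7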